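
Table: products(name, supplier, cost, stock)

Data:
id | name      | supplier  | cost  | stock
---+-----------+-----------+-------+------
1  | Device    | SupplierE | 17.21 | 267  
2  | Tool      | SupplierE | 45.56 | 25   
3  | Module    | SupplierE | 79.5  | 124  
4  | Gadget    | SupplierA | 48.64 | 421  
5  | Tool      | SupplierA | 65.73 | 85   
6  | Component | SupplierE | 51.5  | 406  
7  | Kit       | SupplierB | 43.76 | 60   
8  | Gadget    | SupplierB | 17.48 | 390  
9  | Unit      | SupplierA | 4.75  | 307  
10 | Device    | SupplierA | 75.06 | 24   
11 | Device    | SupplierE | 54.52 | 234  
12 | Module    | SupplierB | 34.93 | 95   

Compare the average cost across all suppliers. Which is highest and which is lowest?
SELECT supplier, AVG(cost)
FROM products
GROUP BY supplier
ORDER BY AVG(cost)

All groups:
  SupplierB: 32.06
  SupplierA: 48.55
  SupplierE: 49.66

Highest: SupplierE (49.66)
Lowest: SupplierB (32.06)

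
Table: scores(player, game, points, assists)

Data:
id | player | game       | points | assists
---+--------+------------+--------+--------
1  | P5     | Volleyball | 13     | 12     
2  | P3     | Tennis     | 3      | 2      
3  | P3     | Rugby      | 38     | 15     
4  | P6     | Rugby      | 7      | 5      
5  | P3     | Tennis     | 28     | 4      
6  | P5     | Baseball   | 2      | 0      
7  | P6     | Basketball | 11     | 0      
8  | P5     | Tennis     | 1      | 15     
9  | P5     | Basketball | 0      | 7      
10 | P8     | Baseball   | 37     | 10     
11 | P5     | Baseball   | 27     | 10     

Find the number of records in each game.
SELECT game, COUNT(*) as count
FROM scores
GROUP BY game

Result:
  Baseball: 3
  Basketball: 2
  Rugby: 2
  Tennis: 3
  Volleyball: 1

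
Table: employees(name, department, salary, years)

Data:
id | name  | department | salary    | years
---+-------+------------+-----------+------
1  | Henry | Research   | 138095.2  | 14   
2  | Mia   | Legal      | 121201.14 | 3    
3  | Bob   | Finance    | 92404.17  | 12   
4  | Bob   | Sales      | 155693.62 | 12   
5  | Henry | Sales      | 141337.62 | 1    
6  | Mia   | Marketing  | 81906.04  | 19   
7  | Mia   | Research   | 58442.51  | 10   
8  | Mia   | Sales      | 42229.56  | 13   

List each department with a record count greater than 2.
SELECT department, COUNT(*) as cnt
FROM employees
GROUP BY department
HAVING COUNT(*) > 2

Result:
  Sales: 3

Note: HAVING filters groups after aggregation, WHERE filters rows before.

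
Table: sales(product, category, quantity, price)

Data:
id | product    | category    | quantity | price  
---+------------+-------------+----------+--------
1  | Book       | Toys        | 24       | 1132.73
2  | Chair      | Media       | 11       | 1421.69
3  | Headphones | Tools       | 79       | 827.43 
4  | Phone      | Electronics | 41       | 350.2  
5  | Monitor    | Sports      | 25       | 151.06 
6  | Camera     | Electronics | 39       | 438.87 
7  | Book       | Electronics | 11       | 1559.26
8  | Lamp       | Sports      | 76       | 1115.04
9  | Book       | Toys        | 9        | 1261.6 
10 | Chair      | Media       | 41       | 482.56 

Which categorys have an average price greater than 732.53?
SELECT category, AVG(price)
FROM sales
GROUP BY category
HAVING AVG(price) > 732.53

Result:
  Electronics: avg=782.78
  Media: avg=952.13
  Tools: avg=827.43
  Toys: avg=1197.17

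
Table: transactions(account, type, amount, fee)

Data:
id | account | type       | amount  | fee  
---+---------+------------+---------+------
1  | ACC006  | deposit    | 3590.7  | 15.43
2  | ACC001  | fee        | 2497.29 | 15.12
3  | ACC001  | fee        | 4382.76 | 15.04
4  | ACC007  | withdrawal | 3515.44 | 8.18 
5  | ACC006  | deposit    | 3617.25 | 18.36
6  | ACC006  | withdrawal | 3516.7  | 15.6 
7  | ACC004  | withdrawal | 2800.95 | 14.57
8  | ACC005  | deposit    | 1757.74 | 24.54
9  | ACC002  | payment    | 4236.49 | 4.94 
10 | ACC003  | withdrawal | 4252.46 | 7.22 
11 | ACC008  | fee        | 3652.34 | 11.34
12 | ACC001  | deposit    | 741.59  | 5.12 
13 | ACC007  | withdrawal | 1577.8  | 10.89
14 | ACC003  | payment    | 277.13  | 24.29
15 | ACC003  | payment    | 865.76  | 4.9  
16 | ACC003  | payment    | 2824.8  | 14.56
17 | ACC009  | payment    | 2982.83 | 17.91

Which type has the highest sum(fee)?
SELECT type, SUM(fee) as val
FROM transactions
GROUP BY type
ORDER BY val DESC
LIMIT 1

Result: payment with sum(fee) = 66.60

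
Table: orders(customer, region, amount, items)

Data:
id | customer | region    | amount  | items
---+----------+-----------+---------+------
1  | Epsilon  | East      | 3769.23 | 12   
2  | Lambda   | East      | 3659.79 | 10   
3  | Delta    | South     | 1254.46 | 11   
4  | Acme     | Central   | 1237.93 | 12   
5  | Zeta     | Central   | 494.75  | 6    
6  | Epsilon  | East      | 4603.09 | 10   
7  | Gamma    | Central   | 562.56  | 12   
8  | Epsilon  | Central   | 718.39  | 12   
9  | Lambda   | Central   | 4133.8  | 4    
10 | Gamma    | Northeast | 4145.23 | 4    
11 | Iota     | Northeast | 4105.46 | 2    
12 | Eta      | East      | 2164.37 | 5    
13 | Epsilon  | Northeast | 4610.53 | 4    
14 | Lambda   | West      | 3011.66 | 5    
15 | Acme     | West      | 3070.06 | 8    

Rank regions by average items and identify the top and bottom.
SELECT region, AVG(items)
FROM orders
GROUP BY region
ORDER BY AVG(items)

All groups:
  Northeast: 3.33
  West: 6.50
  Central: 9.20
  East: 9.25
  South: 11.00

Highest: South (11.00)
Lowest: Northeast (3.33)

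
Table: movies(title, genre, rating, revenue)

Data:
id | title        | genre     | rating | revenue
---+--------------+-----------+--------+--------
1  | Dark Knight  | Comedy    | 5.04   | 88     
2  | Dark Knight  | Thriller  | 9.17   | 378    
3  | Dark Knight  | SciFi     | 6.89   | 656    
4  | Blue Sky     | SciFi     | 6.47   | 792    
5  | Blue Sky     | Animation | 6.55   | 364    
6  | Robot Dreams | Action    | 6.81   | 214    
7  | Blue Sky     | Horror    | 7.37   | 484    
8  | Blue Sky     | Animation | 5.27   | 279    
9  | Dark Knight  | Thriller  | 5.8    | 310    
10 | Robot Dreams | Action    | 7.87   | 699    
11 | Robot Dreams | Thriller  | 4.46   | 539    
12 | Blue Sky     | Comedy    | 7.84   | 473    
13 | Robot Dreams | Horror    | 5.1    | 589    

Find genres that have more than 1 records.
SELECT genre, COUNT(*) as cnt
FROM movies
GROUP BY genre
HAVING COUNT(*) > 1

Result:
  Action: 2
  Animation: 2
  Comedy: 2
  Horror: 2
  SciFi: 2
  Thriller: 3

Note: HAVING filters groups after aggregation, WHERE filters rows before.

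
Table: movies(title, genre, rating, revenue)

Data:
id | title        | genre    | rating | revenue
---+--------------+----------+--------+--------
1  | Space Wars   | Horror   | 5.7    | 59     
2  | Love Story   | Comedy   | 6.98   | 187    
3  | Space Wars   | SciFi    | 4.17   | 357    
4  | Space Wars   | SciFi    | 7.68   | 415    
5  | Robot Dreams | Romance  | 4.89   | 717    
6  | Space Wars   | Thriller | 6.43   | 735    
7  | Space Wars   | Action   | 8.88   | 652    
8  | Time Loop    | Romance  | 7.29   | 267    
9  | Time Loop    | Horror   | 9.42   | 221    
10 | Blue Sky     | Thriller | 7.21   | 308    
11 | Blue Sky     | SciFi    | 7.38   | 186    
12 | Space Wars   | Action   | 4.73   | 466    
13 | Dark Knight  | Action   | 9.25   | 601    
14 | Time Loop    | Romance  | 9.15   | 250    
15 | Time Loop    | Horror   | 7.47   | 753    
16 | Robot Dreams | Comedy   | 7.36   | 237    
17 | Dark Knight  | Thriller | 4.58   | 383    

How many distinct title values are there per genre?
SELECT genre, COUNT(DISTINCT title)
FROM movies
GROUP BY genre

Result:
  Action: 2 distinct
  Comedy: 2 distinct
  Horror: 2 distinct
  Romance: 2 distinct
  SciFi: 2 distinct
  Thriller: 3 distinct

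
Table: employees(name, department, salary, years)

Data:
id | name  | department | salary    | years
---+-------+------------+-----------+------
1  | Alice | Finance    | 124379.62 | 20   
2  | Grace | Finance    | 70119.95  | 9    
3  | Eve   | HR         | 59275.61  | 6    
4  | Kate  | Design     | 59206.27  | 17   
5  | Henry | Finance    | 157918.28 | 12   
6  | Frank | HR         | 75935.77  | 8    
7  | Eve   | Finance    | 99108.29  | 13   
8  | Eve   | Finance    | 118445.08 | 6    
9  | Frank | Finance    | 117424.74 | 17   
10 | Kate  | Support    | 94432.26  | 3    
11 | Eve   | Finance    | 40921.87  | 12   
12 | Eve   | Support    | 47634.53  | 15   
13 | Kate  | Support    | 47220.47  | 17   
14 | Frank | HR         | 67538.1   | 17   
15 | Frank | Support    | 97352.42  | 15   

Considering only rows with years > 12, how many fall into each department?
SELECT department, COUNT(*)
FROM employees
WHERE years > 12
GROUP BY department

Note: WHERE filters rows before grouping.

Result:
  Design: 1
  Finance: 3
  HR: 1
  Support: 3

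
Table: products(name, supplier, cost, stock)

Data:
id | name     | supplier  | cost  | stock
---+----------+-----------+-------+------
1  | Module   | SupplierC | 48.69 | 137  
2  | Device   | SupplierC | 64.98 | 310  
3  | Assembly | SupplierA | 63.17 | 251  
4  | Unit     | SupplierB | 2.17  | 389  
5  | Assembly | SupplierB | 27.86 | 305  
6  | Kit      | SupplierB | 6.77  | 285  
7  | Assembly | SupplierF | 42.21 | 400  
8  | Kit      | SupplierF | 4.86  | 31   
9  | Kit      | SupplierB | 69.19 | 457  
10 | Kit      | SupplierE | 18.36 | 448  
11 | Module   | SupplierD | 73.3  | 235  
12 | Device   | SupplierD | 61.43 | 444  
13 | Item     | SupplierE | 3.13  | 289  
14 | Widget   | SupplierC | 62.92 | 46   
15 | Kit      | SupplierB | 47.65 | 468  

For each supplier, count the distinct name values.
SELECT supplier, COUNT(DISTINCT name)
FROM products
GROUP BY supplier

Result:
  SupplierA: 1 distinct
  SupplierB: 3 distinct
  SupplierC: 3 distinct
  SupplierD: 2 distinct
  SupplierE: 2 distinct
  SupplierF: 2 distinct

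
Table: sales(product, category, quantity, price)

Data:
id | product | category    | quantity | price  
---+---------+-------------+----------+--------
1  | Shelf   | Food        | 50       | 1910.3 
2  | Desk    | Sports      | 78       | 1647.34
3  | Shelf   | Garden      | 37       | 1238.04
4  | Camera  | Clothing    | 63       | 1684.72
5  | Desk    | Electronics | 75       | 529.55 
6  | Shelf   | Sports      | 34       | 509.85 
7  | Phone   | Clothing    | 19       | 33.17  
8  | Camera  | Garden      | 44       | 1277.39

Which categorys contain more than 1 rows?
SELECT category, COUNT(*) as cnt
FROM sales
GROUP BY category
HAVING COUNT(*) > 1

Result:
  Clothing: 2
  Garden: 2
  Sports: 2

Note: HAVING filters groups after aggregation, WHERE filters rows before.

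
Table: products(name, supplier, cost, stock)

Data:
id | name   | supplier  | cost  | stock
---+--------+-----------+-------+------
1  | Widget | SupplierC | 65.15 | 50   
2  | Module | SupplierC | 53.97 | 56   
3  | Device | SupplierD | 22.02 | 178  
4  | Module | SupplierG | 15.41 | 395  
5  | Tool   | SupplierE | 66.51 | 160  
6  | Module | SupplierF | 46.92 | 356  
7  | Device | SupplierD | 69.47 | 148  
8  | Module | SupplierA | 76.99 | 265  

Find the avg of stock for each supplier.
SELECT supplier, AVG(stock) as result
FROM products
GROUP BY supplier

Result:
  SupplierA: 265.00
  SupplierC: 53.00
  SupplierD: 163.00
  SupplierE: 160.00
  SupplierF: 356.00
  SupplierG: 395.00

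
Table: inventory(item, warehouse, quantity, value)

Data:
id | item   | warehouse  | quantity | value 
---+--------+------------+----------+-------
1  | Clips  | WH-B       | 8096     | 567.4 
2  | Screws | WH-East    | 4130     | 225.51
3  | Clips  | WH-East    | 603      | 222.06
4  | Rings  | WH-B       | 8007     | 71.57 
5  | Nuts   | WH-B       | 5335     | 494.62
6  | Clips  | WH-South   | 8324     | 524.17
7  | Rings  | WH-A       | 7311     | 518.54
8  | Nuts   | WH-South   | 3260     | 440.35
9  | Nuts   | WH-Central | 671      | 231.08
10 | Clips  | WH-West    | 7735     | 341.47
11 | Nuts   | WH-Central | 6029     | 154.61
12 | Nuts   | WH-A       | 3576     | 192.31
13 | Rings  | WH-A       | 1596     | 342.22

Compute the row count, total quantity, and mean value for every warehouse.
SELECT warehouse,
       COUNT(*) as cnt,
       SUM(quantity) as total_quantity,
       AVG(value) as avg_value
FROM inventory
GROUP BY warehouse

Result:
  WH-A: 3 records, 12483 total quantity, 351.02 avg value
  WH-B: 3 records, 21438 total quantity, 377.86 avg value
  WH-Central: 2 records, 6700 total quantity, 192.85 avg value
  WH-East: 2 records, 4733 total quantity, 223.79 avg value
  WH-South: 2 records, 11584 total quantity, 482.26 avg value
  WH-West: 1 records, 7735 total quantity, 341.47 avg value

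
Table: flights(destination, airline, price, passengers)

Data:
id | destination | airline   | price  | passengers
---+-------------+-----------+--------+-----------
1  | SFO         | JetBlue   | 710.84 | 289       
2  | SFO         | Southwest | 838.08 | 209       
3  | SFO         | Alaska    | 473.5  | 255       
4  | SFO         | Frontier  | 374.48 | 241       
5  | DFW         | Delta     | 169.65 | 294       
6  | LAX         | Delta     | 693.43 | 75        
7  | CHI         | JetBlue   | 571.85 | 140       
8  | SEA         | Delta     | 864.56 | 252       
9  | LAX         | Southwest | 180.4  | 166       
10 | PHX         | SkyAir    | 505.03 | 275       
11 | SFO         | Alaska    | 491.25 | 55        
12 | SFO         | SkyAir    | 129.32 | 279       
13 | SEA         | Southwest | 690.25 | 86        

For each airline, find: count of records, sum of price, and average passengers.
SELECT airline,
       COUNT(*) as cnt,
       SUM(price) as total_price,
       AVG(passengers) as avg_passengers
FROM flights
GROUP BY airline

Result:
  Alaska: 2 records, 964.75 total price, 155.00 avg passengers
  Delta: 3 records, 1727.64 total price, 207.00 avg passengers
  Frontier: 1 records, 374.48 total price, 241.00 avg passengers
  JetBlue: 2 records, 1282.69 total price, 214.50 avg passengers
  SkyAir: 2 records, 634.35 total price, 277.00 avg passengers
  Southwest: 3 records, 1708.73 total price, 153.67 avg passengers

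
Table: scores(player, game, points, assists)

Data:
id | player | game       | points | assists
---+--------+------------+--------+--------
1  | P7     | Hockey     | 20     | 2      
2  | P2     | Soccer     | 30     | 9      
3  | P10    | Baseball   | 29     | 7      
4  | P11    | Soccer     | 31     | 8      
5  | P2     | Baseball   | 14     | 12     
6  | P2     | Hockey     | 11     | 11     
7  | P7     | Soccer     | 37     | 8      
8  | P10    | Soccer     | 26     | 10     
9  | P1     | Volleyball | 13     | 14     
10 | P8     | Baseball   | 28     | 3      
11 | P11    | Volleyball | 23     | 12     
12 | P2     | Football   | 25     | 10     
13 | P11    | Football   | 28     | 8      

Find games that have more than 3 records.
SELECT game, COUNT(*) as cnt
FROM scores
GROUP BY game
HAVING COUNT(*) > 3

Result:
  Soccer: 4

Note: HAVING filters groups after aggregation, WHERE filters rows before.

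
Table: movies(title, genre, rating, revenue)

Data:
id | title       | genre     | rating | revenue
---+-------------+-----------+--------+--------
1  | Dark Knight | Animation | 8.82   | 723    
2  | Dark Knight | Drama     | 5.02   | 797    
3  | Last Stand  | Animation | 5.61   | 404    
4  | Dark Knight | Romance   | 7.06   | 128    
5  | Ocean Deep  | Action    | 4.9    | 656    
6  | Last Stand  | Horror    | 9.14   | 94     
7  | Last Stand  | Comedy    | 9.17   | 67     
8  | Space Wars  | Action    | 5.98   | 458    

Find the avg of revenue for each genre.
SELECT genre, AVG(revenue) as result
FROM movies
GROUP BY genre

Result:
  Action: 557.00
  Animation: 563.50
  Comedy: 67.00
  Drama: 797.00
  Horror: 94.00
  Romance: 128.00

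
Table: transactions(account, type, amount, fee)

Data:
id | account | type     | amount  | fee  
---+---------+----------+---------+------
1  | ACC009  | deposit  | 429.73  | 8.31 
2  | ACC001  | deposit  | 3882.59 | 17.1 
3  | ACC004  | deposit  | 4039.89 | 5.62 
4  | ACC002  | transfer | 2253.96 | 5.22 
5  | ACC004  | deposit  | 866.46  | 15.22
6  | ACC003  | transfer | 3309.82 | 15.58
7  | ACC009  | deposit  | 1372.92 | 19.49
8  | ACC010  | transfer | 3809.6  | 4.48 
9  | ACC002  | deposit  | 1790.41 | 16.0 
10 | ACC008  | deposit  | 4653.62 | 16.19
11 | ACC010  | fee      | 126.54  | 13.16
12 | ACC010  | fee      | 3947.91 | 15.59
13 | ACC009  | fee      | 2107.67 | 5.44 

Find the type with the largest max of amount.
SELECT type, MAX(amount) as val
FROM transactions
GROUP BY type
ORDER BY val DESC
LIMIT 1

Result: deposit with max(amount) = 4653.62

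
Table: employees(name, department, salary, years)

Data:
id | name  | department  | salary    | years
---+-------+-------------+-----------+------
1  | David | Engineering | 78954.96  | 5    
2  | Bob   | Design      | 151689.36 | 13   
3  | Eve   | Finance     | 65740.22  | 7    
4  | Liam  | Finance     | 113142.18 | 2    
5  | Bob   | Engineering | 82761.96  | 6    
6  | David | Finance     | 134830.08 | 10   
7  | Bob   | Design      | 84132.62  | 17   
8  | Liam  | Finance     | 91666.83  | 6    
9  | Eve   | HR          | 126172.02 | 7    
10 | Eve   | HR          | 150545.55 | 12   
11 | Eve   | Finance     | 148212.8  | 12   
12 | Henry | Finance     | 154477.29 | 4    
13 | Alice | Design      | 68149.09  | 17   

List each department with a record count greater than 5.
SELECT department, COUNT(*) as cnt
FROM employees
GROUP BY department
HAVING COUNT(*) > 5

Result:
  Finance: 6

Note: HAVING filters groups after aggregation, WHERE filters rows before.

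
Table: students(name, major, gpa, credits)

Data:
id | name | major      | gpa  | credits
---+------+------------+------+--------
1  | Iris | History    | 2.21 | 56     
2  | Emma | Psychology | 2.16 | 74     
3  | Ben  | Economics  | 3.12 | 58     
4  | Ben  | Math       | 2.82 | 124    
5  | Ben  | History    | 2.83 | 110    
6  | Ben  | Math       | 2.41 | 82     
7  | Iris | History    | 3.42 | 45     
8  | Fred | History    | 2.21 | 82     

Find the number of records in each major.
SELECT major, COUNT(*) as count
FROM students
GROUP BY major

Result:
  Economics: 1
  History: 4
  Math: 2
  Psychology: 1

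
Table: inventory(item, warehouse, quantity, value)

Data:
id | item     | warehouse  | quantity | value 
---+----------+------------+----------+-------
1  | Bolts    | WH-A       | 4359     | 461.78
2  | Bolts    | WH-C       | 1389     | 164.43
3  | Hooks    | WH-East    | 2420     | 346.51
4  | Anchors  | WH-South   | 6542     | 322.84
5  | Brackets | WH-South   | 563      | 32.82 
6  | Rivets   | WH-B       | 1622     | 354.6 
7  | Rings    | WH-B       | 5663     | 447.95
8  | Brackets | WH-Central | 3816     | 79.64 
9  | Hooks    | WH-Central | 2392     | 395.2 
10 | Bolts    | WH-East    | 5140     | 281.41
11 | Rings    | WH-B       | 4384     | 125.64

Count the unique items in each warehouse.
SELECT warehouse, COUNT(DISTINCT item)
FROM inventory
GROUP BY warehouse

Result:
  WH-A: 1 distinct
  WH-B: 2 distinct
  WH-C: 1 distinct
  WH-Central: 2 distinct
  WH-East: 2 distinct
  WH-South: 2 distinct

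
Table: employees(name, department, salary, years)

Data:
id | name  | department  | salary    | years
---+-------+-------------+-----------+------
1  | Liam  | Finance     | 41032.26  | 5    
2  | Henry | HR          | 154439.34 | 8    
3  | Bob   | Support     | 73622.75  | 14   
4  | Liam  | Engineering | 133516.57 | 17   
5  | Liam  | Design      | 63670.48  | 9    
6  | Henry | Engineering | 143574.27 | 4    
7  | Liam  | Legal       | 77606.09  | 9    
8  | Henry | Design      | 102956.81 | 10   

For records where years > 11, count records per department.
SELECT department, COUNT(*)
FROM employees
WHERE years > 11
GROUP BY department

Note: WHERE filters rows before grouping.

Result:
  Engineering: 1
  Support: 1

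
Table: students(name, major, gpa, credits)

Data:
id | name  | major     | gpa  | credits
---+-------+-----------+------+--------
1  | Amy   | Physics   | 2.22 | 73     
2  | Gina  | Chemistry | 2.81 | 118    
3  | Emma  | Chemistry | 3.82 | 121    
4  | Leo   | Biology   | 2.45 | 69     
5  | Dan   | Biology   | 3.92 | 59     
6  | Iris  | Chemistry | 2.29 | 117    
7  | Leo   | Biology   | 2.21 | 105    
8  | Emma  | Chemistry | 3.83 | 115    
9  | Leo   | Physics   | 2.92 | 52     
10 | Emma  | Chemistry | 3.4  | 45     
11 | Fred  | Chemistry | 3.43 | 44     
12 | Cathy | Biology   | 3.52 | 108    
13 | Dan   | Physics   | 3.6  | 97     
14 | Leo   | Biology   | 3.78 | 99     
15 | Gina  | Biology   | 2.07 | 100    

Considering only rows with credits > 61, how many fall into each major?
SELECT major, COUNT(*)
FROM students
WHERE credits > 61
GROUP BY major

Note: WHERE filters rows before grouping.

Result:
  Biology: 5
  Chemistry: 4
  Physics: 2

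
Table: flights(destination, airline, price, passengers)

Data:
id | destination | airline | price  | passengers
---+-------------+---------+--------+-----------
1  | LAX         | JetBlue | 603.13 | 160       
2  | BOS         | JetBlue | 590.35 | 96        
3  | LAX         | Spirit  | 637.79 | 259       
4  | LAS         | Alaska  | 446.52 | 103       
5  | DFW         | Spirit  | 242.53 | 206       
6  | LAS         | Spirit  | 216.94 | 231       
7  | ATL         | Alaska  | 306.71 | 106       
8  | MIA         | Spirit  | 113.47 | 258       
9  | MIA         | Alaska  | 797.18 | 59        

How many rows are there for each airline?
SELECT airline, COUNT(*) as count
FROM flights
GROUP BY airline

Result:
  Alaska: 3
  JetBlue: 2
  Spirit: 4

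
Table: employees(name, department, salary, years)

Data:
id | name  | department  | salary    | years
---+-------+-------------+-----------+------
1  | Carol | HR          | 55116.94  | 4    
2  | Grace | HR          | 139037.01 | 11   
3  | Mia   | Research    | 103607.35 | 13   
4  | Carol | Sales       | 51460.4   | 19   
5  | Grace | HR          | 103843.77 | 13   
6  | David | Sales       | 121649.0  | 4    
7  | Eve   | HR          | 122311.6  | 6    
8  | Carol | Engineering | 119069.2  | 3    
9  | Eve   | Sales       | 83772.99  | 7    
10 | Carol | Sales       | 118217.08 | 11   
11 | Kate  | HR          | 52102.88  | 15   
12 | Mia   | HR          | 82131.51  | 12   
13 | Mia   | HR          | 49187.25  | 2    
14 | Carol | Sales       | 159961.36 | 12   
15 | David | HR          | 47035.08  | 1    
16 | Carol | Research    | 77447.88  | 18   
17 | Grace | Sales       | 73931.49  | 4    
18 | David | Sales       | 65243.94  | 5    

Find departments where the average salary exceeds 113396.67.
SELECT department, AVG(salary)
FROM employees
GROUP BY department
HAVING AVG(salary) > 113396.67

Result:
  Engineering: avg=119069.20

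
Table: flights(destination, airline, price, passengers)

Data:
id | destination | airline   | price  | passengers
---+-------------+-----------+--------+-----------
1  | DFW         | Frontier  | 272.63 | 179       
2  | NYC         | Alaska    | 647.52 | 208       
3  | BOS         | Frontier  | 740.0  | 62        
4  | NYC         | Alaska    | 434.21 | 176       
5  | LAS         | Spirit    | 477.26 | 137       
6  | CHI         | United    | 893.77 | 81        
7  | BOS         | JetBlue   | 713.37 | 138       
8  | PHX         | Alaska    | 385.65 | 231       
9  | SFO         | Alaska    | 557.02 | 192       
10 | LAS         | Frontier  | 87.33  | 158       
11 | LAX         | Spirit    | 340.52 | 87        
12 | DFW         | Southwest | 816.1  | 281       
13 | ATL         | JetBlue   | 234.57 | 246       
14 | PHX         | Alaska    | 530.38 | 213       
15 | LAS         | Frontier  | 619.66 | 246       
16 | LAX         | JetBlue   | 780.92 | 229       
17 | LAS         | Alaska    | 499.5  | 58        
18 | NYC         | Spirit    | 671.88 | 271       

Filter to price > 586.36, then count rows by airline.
SELECT airline, COUNT(*)
FROM flights
WHERE price > 586.36
GROUP BY airline

Note: WHERE filters rows before grouping.

Result:
  Alaska: 1
  Frontier: 2
  JetBlue: 2
  Southwest: 1
  Spirit: 1
  United: 1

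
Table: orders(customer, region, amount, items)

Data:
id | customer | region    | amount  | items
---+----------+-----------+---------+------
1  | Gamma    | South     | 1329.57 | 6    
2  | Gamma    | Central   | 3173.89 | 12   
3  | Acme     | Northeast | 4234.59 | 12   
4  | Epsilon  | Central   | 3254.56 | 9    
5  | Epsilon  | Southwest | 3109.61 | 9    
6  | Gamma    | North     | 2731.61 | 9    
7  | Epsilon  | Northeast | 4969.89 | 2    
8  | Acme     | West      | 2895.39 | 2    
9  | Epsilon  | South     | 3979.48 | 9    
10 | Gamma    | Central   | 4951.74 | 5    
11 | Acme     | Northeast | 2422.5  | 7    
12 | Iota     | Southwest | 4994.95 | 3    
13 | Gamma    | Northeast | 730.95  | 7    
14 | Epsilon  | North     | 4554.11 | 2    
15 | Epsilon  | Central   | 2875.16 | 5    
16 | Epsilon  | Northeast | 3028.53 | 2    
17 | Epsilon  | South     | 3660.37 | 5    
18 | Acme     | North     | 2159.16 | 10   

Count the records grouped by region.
SELECT region, COUNT(*) as count
FROM orders
GROUP BY region

Result:
  Central: 4
  North: 3
  Northeast: 5
  South: 3
  Southwest: 2
  West: 1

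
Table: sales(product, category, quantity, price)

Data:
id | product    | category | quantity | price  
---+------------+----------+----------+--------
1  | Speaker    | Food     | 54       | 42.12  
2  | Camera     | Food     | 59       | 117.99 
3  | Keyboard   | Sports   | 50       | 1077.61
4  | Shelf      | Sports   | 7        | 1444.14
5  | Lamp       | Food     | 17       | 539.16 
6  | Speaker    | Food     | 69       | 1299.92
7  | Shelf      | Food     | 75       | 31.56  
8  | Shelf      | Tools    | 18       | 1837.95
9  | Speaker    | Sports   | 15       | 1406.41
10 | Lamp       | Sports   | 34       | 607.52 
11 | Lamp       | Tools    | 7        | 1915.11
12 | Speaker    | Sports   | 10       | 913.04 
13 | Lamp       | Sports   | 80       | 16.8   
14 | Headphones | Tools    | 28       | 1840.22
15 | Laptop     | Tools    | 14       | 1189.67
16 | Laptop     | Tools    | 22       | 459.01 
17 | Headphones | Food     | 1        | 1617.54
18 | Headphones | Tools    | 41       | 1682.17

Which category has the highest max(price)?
SELECT category, MAX(price) as val
FROM sales
GROUP BY category
ORDER BY val DESC
LIMIT 1

Result: Tools with max(price) = 1915.11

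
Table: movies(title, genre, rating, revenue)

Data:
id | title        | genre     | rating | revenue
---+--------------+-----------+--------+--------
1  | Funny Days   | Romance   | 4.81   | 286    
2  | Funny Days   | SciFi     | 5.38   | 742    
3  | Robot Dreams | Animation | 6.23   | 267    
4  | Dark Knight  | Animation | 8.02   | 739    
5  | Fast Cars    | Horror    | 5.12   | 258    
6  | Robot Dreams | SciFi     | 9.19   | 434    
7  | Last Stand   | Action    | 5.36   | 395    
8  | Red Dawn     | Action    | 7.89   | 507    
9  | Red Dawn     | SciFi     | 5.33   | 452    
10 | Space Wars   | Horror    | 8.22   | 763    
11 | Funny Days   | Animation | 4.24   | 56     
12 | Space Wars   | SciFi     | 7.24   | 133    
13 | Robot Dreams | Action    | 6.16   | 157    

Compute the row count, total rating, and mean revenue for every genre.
SELECT genre,
       COUNT(*) as cnt,
       SUM(rating) as total_rating,
       AVG(revenue) as avg_revenue
FROM movies
GROUP BY genre

Result:
  Action: 3 records, 19.41 total rating, 353.00 avg revenue
  Animation: 3 records, 18.49 total rating, 354.00 avg revenue
  Horror: 2 records, 13.34 total rating, 510.50 avg revenue
  Romance: 1 records, 4.81 total rating, 286.00 avg revenue
  SciFi: 4 records, 27.14 total rating, 440.25 avg revenue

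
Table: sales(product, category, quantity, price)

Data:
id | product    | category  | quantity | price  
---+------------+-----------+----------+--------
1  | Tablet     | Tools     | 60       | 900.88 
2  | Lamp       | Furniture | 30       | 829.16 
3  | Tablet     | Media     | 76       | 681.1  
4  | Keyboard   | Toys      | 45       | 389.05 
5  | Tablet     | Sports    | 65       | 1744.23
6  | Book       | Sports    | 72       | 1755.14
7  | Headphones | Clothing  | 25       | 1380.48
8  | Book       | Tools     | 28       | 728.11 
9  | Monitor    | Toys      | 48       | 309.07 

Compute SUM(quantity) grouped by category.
SELECT category, SUM(quantity) as result
FROM sales
GROUP BY category

Result:
  Clothing: 25
  Furniture: 30
  Media: 76
  Sports: 137
  Tools: 88
  Toys: 93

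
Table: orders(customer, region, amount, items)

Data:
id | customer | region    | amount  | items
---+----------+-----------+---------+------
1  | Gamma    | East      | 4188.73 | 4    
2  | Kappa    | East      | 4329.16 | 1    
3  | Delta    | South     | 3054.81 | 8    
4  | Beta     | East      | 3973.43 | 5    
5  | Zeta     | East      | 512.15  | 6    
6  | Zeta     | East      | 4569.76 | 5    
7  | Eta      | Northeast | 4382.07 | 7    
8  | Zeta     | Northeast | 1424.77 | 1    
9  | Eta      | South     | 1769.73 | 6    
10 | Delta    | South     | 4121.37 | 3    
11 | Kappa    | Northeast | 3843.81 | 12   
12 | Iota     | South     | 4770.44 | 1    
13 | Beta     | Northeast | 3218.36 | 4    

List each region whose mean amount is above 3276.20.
SELECT region, AVG(amount)
FROM orders
GROUP BY region
HAVING AVG(amount) > 3276.20

Result:
  East: avg=3514.65
  South: avg=3429.09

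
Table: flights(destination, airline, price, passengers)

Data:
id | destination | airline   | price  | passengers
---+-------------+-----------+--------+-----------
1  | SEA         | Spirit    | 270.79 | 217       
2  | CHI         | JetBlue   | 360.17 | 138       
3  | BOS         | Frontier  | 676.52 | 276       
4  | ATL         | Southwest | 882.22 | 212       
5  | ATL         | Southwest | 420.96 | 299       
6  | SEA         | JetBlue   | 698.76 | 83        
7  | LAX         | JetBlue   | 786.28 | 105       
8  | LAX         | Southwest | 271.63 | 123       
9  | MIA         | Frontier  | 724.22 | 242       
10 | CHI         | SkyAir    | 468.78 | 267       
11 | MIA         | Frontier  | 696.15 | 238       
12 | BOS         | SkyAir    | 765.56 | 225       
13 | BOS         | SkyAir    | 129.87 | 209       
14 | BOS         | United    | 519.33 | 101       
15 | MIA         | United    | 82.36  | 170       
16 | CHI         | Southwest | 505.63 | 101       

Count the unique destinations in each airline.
SELECT airline, COUNT(DISTINCT destination)
FROM flights
GROUP BY airline

Result:
  Frontier: 2 distinct
  JetBlue: 3 distinct
  SkyAir: 2 distinct
  Southwest: 3 distinct
  Spirit: 1 distinct
  United: 2 distinct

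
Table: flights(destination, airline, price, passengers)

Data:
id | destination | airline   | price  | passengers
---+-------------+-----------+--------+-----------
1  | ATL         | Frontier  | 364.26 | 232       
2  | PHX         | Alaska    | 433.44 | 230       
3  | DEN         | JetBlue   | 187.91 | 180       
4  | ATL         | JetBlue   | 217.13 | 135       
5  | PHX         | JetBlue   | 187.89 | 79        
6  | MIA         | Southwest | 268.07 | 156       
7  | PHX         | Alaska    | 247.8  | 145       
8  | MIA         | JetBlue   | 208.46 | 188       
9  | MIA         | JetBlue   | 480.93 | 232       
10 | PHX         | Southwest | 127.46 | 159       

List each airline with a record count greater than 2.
SELECT airline, COUNT(*) as cnt
FROM flights
GROUP BY airline
HAVING COUNT(*) > 2

Result:
  JetBlue: 5

Note: HAVING filters groups after aggregation, WHERE filters rows before.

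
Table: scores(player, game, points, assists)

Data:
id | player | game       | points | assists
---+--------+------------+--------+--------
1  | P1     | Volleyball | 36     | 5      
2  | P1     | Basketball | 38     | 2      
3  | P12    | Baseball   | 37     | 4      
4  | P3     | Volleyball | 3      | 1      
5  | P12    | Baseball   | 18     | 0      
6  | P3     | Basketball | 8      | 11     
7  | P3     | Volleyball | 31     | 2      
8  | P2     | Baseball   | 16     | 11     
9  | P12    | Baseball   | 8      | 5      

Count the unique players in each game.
SELECT game, COUNT(DISTINCT player)
FROM scores
GROUP BY game

Result:
  Baseball: 2 distinct
  Basketball: 2 distinct
  Volleyball: 2 distinct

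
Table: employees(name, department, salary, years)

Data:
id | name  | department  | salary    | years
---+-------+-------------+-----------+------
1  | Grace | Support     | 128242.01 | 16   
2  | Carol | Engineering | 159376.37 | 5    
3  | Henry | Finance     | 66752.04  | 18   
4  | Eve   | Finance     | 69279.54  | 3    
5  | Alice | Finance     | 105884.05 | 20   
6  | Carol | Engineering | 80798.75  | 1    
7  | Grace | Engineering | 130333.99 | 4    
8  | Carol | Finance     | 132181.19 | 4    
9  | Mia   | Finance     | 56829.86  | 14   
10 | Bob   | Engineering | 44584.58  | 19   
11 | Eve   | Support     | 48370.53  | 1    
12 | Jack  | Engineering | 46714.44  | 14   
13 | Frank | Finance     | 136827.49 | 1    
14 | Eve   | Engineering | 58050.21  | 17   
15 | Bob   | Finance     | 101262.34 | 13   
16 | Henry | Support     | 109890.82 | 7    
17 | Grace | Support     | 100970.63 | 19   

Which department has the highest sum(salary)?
SELECT department, SUM(salary) as val
FROM employees
GROUP BY department
ORDER BY val DESC
LIMIT 1

Result: Finance with sum(salary) = 669016.51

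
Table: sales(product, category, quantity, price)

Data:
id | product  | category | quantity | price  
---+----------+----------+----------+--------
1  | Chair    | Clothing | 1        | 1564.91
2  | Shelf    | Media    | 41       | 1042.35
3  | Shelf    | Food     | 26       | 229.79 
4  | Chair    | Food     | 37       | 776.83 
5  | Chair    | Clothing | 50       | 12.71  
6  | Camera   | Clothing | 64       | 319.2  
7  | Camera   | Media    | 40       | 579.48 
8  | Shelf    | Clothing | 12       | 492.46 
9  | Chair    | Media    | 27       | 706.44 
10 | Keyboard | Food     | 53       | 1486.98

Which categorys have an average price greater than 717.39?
SELECT category, AVG(price)
FROM sales
GROUP BY category
HAVING AVG(price) > 717.39

Result:
  Food: avg=831.20
  Media: avg=776.09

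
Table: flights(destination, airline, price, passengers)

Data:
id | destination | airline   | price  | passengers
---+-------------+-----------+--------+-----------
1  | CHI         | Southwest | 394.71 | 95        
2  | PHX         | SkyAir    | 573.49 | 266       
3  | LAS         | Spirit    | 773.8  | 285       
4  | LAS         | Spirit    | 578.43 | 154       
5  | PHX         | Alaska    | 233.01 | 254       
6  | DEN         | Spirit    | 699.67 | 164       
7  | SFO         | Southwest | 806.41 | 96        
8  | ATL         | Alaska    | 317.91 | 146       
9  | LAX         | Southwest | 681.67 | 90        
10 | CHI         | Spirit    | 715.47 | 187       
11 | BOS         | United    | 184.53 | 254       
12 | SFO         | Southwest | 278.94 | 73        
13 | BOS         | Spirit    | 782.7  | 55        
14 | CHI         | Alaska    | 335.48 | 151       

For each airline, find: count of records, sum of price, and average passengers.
SELECT airline,
       COUNT(*) as cnt,
       SUM(price) as total_price,
       AVG(passengers) as avg_passengers
FROM flights
GROUP BY airline

Result:
  Alaska: 3 records, 886.40 total price, 183.67 avg passengers
  SkyAir: 1 records, 573.49 total price, 266.00 avg passengers
  Southwest: 4 records, 2161.73 total price, 88.50 avg passengers
  Spirit: 5 records, 3550.07 total price, 169.00 avg passengers
  United: 1 records, 184.53 total price, 254.00 avg passengers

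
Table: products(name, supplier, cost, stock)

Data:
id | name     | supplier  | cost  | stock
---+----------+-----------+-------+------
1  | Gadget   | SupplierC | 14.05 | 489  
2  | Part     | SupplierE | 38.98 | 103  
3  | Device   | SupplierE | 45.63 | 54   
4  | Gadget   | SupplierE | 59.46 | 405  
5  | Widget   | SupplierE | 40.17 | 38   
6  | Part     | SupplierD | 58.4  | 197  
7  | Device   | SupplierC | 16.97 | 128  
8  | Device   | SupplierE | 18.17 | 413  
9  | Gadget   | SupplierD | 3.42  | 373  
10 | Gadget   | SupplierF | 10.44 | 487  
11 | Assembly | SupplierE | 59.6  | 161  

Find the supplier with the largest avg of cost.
SELECT supplier, AVG(cost) as val
FROM products
GROUP BY supplier
ORDER BY val DESC
LIMIT 1

Result: SupplierE with avg(cost) = 43.67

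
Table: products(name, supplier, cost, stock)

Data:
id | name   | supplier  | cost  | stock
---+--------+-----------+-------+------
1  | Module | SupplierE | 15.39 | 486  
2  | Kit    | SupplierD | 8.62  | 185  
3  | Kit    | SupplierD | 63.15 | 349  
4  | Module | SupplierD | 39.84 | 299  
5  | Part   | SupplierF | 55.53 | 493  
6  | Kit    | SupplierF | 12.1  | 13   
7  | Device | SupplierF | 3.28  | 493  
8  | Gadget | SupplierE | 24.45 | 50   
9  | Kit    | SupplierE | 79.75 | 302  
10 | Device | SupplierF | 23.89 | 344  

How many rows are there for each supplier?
SELECT supplier, COUNT(*) as count
FROM products
GROUP BY supplier

Result:
  SupplierD: 3
  SupplierE: 3
  SupplierF: 4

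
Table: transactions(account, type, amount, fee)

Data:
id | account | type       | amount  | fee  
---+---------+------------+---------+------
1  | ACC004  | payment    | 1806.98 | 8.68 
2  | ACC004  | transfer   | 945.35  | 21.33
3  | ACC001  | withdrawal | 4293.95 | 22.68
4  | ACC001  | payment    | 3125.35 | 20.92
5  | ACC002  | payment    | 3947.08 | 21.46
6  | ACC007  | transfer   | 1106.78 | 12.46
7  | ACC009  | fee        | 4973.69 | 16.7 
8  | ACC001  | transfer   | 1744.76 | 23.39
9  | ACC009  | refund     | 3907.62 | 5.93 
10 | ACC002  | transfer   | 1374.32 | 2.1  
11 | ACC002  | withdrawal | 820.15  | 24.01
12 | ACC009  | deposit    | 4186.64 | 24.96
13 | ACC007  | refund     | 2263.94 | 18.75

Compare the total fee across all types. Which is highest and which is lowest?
SELECT type, SUM(fee)
FROM transactions
GROUP BY type
ORDER BY SUM(fee)

All groups:
  fee: 16.70
  refund: 24.68
  deposit: 24.96
  withdrawal: 46.69
  payment: 51.06
  transfer: 59.28

Highest: transfer (59.28)
Lowest: fee (16.70)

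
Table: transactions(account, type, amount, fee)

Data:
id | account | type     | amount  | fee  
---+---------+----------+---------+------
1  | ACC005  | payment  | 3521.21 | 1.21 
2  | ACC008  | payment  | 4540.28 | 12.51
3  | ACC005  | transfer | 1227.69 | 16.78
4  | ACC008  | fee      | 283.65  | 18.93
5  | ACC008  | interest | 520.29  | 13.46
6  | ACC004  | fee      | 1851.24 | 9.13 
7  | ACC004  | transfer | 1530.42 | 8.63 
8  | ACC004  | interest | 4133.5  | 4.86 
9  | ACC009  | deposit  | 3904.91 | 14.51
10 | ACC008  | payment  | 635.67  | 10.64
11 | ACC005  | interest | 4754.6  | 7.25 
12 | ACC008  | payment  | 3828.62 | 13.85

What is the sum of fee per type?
SELECT type, SUM(fee) as result
FROM transactions
GROUP BY type

Result:
  deposit: 14.51
  fee: 28.06
  interest: 25.57
  payment: 38.21
  transfer: 25.41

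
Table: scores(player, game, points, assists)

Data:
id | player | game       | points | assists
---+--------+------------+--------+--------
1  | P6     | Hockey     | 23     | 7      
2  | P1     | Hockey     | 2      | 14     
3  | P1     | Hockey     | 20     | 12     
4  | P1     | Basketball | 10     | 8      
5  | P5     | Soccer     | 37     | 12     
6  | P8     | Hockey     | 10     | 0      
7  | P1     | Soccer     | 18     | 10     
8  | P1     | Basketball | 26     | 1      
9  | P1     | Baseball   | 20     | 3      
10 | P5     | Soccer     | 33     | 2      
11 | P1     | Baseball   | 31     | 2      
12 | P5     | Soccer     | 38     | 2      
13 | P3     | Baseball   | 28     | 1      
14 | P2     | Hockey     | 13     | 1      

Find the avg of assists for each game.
SELECT game, AVG(assists) as result
FROM scores
GROUP BY game

Result:
  Baseball: 2.00
  Basketball: 4.50
  Hockey: 6.80
  Soccer: 6.50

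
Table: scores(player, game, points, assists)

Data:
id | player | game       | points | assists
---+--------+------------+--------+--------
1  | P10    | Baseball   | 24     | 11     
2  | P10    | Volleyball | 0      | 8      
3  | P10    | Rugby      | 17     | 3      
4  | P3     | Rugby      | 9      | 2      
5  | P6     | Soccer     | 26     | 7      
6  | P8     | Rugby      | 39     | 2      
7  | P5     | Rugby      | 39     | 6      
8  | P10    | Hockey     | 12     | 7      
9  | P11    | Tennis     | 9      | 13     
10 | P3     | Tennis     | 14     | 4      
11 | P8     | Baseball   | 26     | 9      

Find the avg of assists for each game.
SELECT game, AVG(assists) as result
FROM scores
GROUP BY game

Result:
  Baseball: 10.00
  Hockey: 7.00
  Rugby: 3.25
  Soccer: 7.00
  Tennis: 8.50
  Volleyball: 8.00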